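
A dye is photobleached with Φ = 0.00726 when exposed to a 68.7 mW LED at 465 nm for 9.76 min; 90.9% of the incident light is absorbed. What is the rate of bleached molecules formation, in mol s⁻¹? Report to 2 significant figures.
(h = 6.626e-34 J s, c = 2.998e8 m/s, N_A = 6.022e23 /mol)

1.8e-9 mol s⁻¹

Photon energy at 465 nm: hc/λ = (6.626e-34)(2.998e8)/(465e-9) = 4.272e-19 J.
Energy delivered: (68.7 mW)(585.6 s) = 40.23 J.
Photons incident: 40.23 / 4.272e-19 = 9.417e19, i.e. 9.417e19/6.022e23 = 1.564e-4 mol.
Photons absorbed: 0.909 × 1.564e-4 = 1.422e-4 mol.
Product formed: 0.00726 × 1.422e-4 = 1.032e-6 mol.
Rate: 1.032e-6 / 585.6 s = 1.8e-9 mol s⁻¹.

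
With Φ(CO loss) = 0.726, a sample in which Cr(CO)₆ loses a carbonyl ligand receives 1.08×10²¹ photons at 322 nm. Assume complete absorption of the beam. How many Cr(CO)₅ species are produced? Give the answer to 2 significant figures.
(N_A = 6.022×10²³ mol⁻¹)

7.8×10²⁰ species

Moles of photons: 1.08×10²¹ / 6.022×10²³ = 0.001793 mol.
Product: Φ × n_abs = 0.726 × 0.001793 = 0.001302 mol.
As a count: 0.001302 × 6.022×10²³ = 7.8×10²⁰.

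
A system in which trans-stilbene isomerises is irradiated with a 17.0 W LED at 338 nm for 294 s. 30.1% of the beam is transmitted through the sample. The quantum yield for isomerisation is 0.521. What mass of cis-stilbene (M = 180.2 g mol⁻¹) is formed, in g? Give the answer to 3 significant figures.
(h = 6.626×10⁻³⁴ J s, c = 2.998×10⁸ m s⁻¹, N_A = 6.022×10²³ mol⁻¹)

0.927 g

Photon energy at 338 nm: hc/λ = (6.626×10⁻³⁴)(2.998×10⁸)/(338×10⁻⁹) = 5.877×10⁻¹⁹ J.
Energy delivered: (17.0 W)(294 s) = 4998 J.
Photons incident: 4998 / 5.877×10⁻¹⁹ = 8.504×10²¹, i.e. 8.504×10²¹/6.022×10²³ = 0.01412 mol.
Fraction absorbed: 1 − 30.1/100 = 0.6990.
Photons absorbed: 0.6990 × 0.01412 = 0.009870 mol.
Product: Φ × n_abs = 0.521 × 0.009870 = 0.005142 mol.
Mass: 0.005142 × 180.2 = 0.9266 g = 0.927 g.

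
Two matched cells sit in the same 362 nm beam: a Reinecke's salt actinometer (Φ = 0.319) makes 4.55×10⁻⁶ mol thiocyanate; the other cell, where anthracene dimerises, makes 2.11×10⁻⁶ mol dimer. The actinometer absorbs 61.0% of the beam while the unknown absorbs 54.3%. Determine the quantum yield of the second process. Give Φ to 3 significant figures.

Photons absorbed by the actinometer: 4.55×10⁻⁶ / 0.319 = 1.426×10⁻⁵ mol.
Incident flux: 1.426×10⁻⁵ / 0.610 = 2.338×10⁻⁵ einstein.
Absorbed by unknown: 0.543 × 2.338×10⁻⁵ = 1.270×10⁻⁵ mol.
Φ(unknown) = 2.11×10⁻⁶ / 1.270×10⁻⁵ = 0.166.

Φ = 0.166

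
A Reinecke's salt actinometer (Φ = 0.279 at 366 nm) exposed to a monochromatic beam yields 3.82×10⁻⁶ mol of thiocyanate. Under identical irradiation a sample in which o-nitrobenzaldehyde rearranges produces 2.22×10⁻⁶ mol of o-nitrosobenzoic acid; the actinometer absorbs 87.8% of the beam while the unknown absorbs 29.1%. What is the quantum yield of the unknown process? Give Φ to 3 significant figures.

Photons absorbed by the actinometer: 3.82×10⁻⁶ / 0.279 = 1.369×10⁻⁵ mol.
Incident flux: 1.369×10⁻⁵ / 0.878 = 1.559×10⁻⁵ einstein.
Absorbed by unknown: 0.291 × 1.559×10⁻⁵ = 4.537×10⁻⁶ mol.
Φ(unknown) = 2.22×10⁻⁶ / 4.537×10⁻⁶ = 0.489.

Φ = 0.489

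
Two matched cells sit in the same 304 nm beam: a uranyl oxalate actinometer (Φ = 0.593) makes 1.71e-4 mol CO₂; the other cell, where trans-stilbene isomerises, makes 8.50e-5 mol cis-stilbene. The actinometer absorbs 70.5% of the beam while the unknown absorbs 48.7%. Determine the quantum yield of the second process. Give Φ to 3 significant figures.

Φ = 0.427

Photons absorbed by the actinometer: 1.71e-4 / 0.593 = 2.884e-4 mol.
Incident flux: 2.884e-4 / 0.705 = 4.091e-4 einstein.
Absorbed by unknown: 0.487 × 4.091e-4 = 1.992e-4 mol.
Φ(unknown) = 8.50e-5 / 1.992e-4 = 0.427.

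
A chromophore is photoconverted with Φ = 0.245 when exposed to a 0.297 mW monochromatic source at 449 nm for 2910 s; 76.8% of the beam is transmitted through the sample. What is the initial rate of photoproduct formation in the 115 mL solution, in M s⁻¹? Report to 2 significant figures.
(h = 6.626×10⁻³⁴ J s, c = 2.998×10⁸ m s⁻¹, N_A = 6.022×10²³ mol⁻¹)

5.5×10⁻¹⁰ M s⁻¹

Photon energy at 449 nm: hc/λ = (6.626×10⁻³⁴)(2.998×10⁸)/(449×10⁻⁹) = 4.424×10⁻¹⁹ J.
Energy delivered: (0.297 mW)(2910 s) = 0.8643 J.
Photons incident: 0.8643 / 4.424×10⁻¹⁹ = 1.954×10¹⁸, i.e. 1.954×10¹⁸/6.022×10²³ = 3.245×10⁻⁶ mol.
Fraction absorbed: 1 − 76.8/100 = 0.2320.
Photons absorbed: 0.2320 × 3.245×10⁻⁶ = 7.528×10⁻⁷ mol.
Product formed: 0.245 × 7.528×10⁻⁷ = 1.844×10⁻⁷ mol.
Rate: 1.844×10⁻⁷ mol / (2910 s × 0.115 L) = 5.5×10⁻¹⁰ M s⁻¹.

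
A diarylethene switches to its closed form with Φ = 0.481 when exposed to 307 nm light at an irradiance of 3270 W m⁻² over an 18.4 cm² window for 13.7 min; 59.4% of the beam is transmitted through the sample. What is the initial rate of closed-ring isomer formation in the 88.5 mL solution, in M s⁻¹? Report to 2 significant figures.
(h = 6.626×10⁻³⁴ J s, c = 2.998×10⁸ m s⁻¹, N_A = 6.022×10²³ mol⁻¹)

3.4×10⁻⁵ M s⁻¹

Photon energy at 307 nm: hc/λ = (6.626×10⁻³⁴)(2.998×10⁸)/(307×10⁻⁹) = 6.471×10⁻¹⁹ J.
Energy delivered: (3270 W m⁻²)(18.4×10⁻⁴ m²)(822 s) = 4946 J.
Photons incident: 4946 / 6.471×10⁻¹⁹ = 7.643×10²¹, i.e. 7.643×10²¹/6.022×10²³ = 0.01269 mol.
Fraction absorbed: 1 − 59.4/100 = 0.4060.
Photons absorbed: 0.4060 × 0.01269 = 0.005152 mol.
Product formed: 0.481 × 0.005152 = 0.002478 mol.
Rate: 0.002478 mol / (822 s × 0.0885 L) = 3.4×10⁻⁵ M s⁻¹.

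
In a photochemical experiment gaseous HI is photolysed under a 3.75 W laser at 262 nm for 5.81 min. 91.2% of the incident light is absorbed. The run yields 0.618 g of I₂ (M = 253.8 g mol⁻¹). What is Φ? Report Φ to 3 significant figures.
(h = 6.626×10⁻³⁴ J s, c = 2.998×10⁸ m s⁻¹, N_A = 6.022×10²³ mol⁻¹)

Product: 0.618 g / 253.8 g mol⁻¹ = 0.002435 mol.
Photon energy at 262 nm: hc/λ = (6.626×10⁻³⁴)(2.998×10⁸)/(262×10⁻⁹) = 7.582×10⁻¹⁹ J.
Energy delivered: (3.75 W)(348.6 s) = 1307 J.
Photons incident: 1307 / 7.582×10⁻¹⁹ = 1.724×10²¹, i.e. 1.724×10²¹/6.022×10²³ = 0.002863 mol.
Photons absorbed: 0.912 × 0.002863 = 0.002611 mol.
Φ = 0.002435 mol / 0.002611 mol photons = 0.933.

Φ = 0.933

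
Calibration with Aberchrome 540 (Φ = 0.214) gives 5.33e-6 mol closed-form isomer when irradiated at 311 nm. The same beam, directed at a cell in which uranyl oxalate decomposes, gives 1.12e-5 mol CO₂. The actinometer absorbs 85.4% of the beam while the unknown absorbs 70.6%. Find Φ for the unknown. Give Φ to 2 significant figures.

Photons absorbed by the actinometer: 5.33e-6 / 0.214 = 2.491e-5 mol.
Incident flux: 2.491e-5 / 0.854 = 2.917e-5 einstein.
Absorbed by unknown: 0.706 × 2.917e-5 = 2.059e-5 mol.
Φ(unknown) = 1.12e-5 / 2.059e-5 = 0.54.

Φ = 0.54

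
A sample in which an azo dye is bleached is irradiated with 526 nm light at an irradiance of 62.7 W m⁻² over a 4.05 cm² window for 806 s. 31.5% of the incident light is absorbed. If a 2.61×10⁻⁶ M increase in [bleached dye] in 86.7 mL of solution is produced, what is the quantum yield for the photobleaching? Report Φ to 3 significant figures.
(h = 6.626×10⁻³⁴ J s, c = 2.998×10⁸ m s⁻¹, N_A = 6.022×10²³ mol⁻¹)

Product: (2.61×10⁻⁶ M)(0.0867 L) = 2.263×10⁻⁷ mol.
Photon energy at 526 nm: hc/λ = (6.626×10⁻³⁴)(2.998×10⁸)/(526×10⁻⁹) = 3.777×10⁻¹⁹ J.
Energy delivered: (62.7 W m⁻²)(4.05×10⁻⁴ m²)(806 s) = 20.47 J.
Photons incident: 20.47 / 3.777×10⁻¹⁹ = 5.420×10¹⁹, i.e. 5.420×10¹⁹/6.022×10²³ = 9.000×10⁻⁵ mol.
Photons absorbed: 0.315 × 9.000×10⁻⁵ = 2.835×10⁻⁵ mol.
Φ = 2.263×10⁻⁷ mol / 2.835×10⁻⁵ mol photons = 0.00798.

Φ = 0.00798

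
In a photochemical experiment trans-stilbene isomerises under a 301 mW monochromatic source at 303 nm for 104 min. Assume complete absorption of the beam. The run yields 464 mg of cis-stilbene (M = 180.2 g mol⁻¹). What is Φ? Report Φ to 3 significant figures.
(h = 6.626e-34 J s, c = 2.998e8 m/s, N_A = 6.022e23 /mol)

Product: 464 mg / 180.2 g mol⁻¹ = 0.002575 mol.
Photon energy at 303 nm: hc/λ = (6.626e-34)(2.998e8)/(303e-9) = 6.556e-19 J.
Energy delivered: (301 mW)(6240 s) = 1878 J.
Photons incident: 1878 / 6.556e-19 = 2.865e21, i.e. 2.865e21/6.022e23 = 0.004758 mol.
Φ = 0.002575 mol / 0.004758 mol photons = 0.541.

Φ = 0.541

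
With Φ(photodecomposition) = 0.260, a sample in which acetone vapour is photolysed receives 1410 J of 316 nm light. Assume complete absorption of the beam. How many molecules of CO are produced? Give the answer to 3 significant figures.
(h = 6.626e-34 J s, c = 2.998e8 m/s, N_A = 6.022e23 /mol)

Photon energy at 316 nm: hc/λ = (6.626e-34)(2.998e8)/(316e-9) = 6.286e-19 J.
Photons incident: 1410 / 6.286e-19 = 2.243e21, i.e. 2.243e21/6.022e23 = 0.003725 mol.
Product: Φ × n_abs = 0.260 × 0.003725 = 9.685e-4 mol.
As a count: 9.685e-4 × 6.022e23 = 5.83e20.

5.83e20 molecules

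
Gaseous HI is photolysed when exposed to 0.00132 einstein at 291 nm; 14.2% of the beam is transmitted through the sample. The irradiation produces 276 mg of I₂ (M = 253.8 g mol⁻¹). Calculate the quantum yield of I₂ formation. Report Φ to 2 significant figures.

Φ = 0.96

Product: 276 mg / 253.8 g mol⁻¹ = 0.001087 mol.
Fraction absorbed: 1 − 14.2/100 = 0.8580.
Photons absorbed: 0.8580 × 0.00132 = 0.001133 mol.
Φ = 0.001087 mol / 0.001133 mol photons = 0.96.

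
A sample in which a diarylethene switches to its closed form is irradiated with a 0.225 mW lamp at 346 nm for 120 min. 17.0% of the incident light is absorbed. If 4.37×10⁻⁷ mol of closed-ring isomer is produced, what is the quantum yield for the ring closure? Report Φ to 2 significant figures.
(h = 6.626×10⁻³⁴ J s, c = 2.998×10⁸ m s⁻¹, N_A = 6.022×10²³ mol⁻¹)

Photon energy at 346 nm: hc/λ = (6.626×10⁻³⁴)(2.998×10⁸)/(346×10⁻⁹) = 5.741×10⁻¹⁹ J.
Energy delivered: (0.225 mW)(7200 s) = 1.620 J.
Photons incident: 1.620 / 5.741×10⁻¹⁹ = 2.822×10¹⁸, i.e. 2.822×10¹⁸/6.022×10²³ = 4.686×10⁻⁶ mol.
Photons absorbed: 0.170 × 4.686×10⁻⁶ = 7.966×10⁻⁷ mol.
Φ = 4.37×10⁻⁷ mol / 7.966×10⁻⁷ mol photons = 0.55.

Φ = 0.55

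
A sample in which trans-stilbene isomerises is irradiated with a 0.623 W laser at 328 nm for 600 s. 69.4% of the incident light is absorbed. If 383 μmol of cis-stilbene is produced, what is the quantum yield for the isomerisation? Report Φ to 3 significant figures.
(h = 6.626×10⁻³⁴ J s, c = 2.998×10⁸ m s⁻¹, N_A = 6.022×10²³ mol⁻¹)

Φ = 0.538

Product: 383 μmol = 3.83×10⁻⁴ mol.
Photon energy at 328 nm: hc/λ = (6.626×10⁻³⁴)(2.998×10⁸)/(328×10⁻⁹) = 6.056×10⁻¹⁹ J.
Energy delivered: (0.623 W)(600 s) = 373.8 J.
Photons incident: 373.8 / 6.056×10⁻¹⁹ = 6.172×10²⁰, i.e. 6.172×10²⁰/6.022×10²³ = 0.001025 mol.
Photons absorbed: 0.694 × 0.001025 = 7.114×10⁻⁴ mol.
Φ = 3.83×10⁻⁴ mol / 7.114×10⁻⁴ mol photons = 0.538.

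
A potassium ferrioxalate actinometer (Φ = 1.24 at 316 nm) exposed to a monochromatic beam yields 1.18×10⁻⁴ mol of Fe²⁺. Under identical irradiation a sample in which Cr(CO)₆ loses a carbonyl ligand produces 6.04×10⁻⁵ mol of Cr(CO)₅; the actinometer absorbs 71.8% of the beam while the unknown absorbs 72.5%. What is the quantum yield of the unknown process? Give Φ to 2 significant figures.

Photons absorbed by the actinometer: 1.18×10⁻⁴ / 1.24 = 9.516×10⁻⁵ mol.
Incident flux: 9.516×10⁻⁵ / 0.718 = 1.325×10⁻⁴ einstein.
Absorbed by unknown: 0.725 × 1.325×10⁻⁴ = 9.606×10⁻⁵ mol.
Φ(unknown) = 6.04×10⁻⁵ / 9.606×10⁻⁵ = 0.63.

Φ = 0.63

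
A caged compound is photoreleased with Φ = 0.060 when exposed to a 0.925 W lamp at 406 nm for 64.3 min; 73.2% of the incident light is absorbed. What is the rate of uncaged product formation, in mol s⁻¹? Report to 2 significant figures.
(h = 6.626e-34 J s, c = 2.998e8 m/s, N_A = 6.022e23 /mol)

Photon energy at 406 nm: hc/λ = (6.626e-34)(2.998e8)/(406e-9) = 4.893e-19 J.
Energy delivered: (0.925 W)(3858 s) = 3569 J.
Photons incident: 3569 / 4.893e-19 = 7.294e21, i.e. 7.294e21/6.022e23 = 0.01211 mol.
Photons absorbed: 0.732 × 0.01211 = 0.008865 mol.
Product formed: 0.060 × 0.008865 = 5.319e-4 mol.
Rate: 5.319e-4 / 3858 s = 1.4e-7 mol s⁻¹.

1.4e-7 mol s⁻¹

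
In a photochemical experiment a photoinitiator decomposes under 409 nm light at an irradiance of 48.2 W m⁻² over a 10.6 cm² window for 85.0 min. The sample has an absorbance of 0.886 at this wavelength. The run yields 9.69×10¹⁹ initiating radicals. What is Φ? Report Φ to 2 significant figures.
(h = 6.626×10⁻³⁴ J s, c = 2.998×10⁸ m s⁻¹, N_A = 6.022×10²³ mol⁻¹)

Product: 9.69×10¹⁹ / 6.022×10²³ = 1.609×10⁻⁴ mol.
Photon energy at 409 nm: hc/λ = (6.626×10⁻³⁴)(2.998×10⁸)/(409×10⁻⁹) = 4.857×10⁻¹⁹ J.
Energy delivered: (48.2 W m⁻²)(10.6×10⁻⁴ m²)(5100 s) = 260.6 J.
Photons incident: 260.6 / 4.857×10⁻¹⁹ = 5.365×10²⁰, i.e. 5.365×10²⁰/6.022×10²³ = 8.909×10⁻⁴ mol.
Fraction absorbed: 1 − 10^(−0.886) = 0.8700.
Photons absorbed: 0.8700 × 8.909×10⁻⁴ = 7.751×10⁻⁴ mol.
Φ = 1.609×10⁻⁴ mol / 7.751×10⁻⁴ mol photons = 0.21.

Φ = 0.21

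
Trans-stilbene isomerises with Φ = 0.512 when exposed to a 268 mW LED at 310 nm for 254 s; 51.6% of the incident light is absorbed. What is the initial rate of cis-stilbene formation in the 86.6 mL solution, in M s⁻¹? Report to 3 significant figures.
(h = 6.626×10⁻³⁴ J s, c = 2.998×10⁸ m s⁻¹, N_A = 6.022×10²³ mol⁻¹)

2.12×10⁻⁶ M s⁻¹

Photon energy at 310 nm: hc/λ = (6.626×10⁻³⁴)(2.998×10⁸)/(310×10⁻⁹) = 6.408×10⁻¹⁹ J.
Energy delivered: (268 mW)(254 s) = 68.07 J.
Photons incident: 68.07 / 6.408×10⁻¹⁹ = 1.062×10²⁰, i.e. 1.062×10²⁰/6.022×10²³ = 1.764×10⁻⁴ mol.
Photons absorbed: 0.516 × 1.764×10⁻⁴ = 9.102×10⁻⁵ mol.
Product formed: 0.512 × 9.102×10⁻⁵ = 4.660×10⁻⁵ mol.
Rate: 4.660×10⁻⁵ mol / (254 s × 0.0866 L) = 2.12×10⁻⁶ M s⁻¹.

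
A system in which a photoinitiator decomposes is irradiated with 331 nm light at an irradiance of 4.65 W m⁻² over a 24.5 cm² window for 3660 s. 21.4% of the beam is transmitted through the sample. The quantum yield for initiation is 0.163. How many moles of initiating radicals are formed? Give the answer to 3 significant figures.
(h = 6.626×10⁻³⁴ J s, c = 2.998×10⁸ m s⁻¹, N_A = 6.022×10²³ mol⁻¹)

Photon energy at 331 nm: hc/λ = (6.626×10⁻³⁴)(2.998×10⁸)/(331×10⁻⁹) = 6.001×10⁻¹⁹ J.
Energy delivered: (4.65 W m⁻²)(24.5×10⁻⁴ m²)(3660 s) = 41.70 J.
Photons incident: 41.70 / 6.001×10⁻¹⁹ = 6.949×10¹⁹, i.e. 6.949×10¹⁹/6.022×10²³ = 1.154×10⁻⁴ mol.
Fraction absorbed: 1 − 21.4/100 = 0.7860.
Photons absorbed: 0.7860 × 1.154×10⁻⁴ = 9.070×10⁻⁵ mol.
Product: Φ × n_abs = 0.163 × 9.070×10⁻⁵ = 1.478×10⁻⁵ mol.

1.48×10⁻⁵ mol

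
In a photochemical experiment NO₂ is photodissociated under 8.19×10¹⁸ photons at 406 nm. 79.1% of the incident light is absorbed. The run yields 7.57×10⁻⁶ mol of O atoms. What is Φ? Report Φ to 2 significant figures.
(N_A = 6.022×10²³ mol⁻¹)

Moles of photons: 8.19×10¹⁸ / 6.022×10²³ = 1.360×10⁻⁵ mol.
Photons absorbed: 0.791 × 1.360×10⁻⁵ = 1.076×10⁻⁵ mol.
Φ = 7.57×10⁻⁶ mol / 1.076×10⁻⁵ mol photons = 0.70.

Φ = 0.70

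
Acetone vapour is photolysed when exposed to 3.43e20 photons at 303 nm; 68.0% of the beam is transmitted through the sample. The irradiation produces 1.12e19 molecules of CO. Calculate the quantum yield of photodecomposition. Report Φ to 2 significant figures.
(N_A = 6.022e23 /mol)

Product: 1.12e19 / 6.022e23 = 1.860e-5 mol.
Moles of photons: 3.43e20 / 6.022e23 = 5.696e-4 mol.
Fraction absorbed: 1 − 68.0/100 = 0.3200.
Photons absorbed: 0.3200 × 5.696e-4 = 1.823e-4 mol.
Φ = 1.860e-5 mol / 1.823e-4 mol photons = 0.10.

Φ = 0.10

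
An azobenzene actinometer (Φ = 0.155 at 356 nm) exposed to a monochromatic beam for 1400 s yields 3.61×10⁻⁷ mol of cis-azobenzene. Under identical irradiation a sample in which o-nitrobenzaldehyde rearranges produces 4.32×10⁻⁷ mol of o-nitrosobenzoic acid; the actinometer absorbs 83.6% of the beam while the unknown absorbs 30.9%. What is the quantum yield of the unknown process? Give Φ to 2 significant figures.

Photons absorbed by the actinometer: 3.61×10⁻⁷ / 0.155 = 2.329×10⁻⁶ mol.
Incident flux: 2.329×10⁻⁶ / 0.836 = 2.786×10⁻⁶ einstein.
Absorbed by unknown: 0.309 × 2.786×10⁻⁶ = 8.609×10⁻⁷ mol.
Φ(unknown) = 4.32×10⁻⁷ / 8.609×10⁻⁷ = 0.50.

Φ = 0.50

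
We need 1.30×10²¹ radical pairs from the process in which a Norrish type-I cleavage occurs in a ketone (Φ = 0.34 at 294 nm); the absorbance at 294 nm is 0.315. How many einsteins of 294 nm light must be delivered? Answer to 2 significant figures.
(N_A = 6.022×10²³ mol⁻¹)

Product: 1.30×10²¹ / 6.022×10²³ = 0.002159 mol.
Photons that must be absorbed: 0.002159 / 0.34 = 0.006350 mol.
Fraction absorbed: 1 − 10^(−0.315) = 0.5158.
Incident photons needed: 0.006350 / 0.5158 = 0.01231 mol.

0.012 einstein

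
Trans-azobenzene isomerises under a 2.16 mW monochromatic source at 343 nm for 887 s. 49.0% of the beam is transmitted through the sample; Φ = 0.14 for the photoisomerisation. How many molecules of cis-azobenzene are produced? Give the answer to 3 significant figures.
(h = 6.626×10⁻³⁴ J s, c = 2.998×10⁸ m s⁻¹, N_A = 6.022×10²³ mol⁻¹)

Photon energy at 343 nm: hc/λ = (6.626×10⁻³⁴)(2.998×10⁸)/(343×10⁻⁹) = 5.791×10⁻¹⁹ J.
Energy delivered: (2.16 mW)(887 s) = 1.916 J.
Photons incident: 1.916 / 5.791×10⁻¹⁹ = 3.309×10¹⁸, i.e. 3.309×10¹⁸/6.022×10²³ = 5.495×10⁻⁶ mol.
Fraction absorbed: 1 − 49.0/100 = 0.5100.
Photons absorbed: 0.5100 × 5.495×10⁻⁶ = 2.802×10⁻⁶ mol.
Product: Φ × n_abs = 0.14 × 2.802×10⁻⁶ = 3.923×10⁻⁷ mol.
As a count: 3.923×10⁻⁷ × 6.022×10²³ = 2.36×10¹⁷.

2.36×10¹⁷ molecules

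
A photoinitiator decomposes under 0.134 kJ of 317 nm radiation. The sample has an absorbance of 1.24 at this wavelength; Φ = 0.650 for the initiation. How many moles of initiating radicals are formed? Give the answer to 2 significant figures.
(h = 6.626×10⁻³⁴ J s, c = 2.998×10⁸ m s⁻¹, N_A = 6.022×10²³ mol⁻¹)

Photon energy at 317 nm: hc/λ = (6.626×10⁻³⁴)(2.998×10⁸)/(317×10⁻⁹) = 6.266×10⁻¹⁹ J.
Incident energy: 0.134 kJ = 134 J.
Photons incident: 134 / 6.266×10⁻¹⁹ = 2.139×10²⁰, i.e. 2.139×10²⁰/6.022×10²³ = 3.552×10⁻⁴ mol.
Fraction absorbed: 1 − 10^(−1.24) = 0.9425.
Photons absorbed: 0.9425 × 3.552×10⁻⁴ = 3.348×10⁻⁴ mol.
Product: Φ × n_abs = 0.650 × 3.348×10⁻⁴ = 2.176×10⁻⁴ mol.

2.2×10⁻⁴ mol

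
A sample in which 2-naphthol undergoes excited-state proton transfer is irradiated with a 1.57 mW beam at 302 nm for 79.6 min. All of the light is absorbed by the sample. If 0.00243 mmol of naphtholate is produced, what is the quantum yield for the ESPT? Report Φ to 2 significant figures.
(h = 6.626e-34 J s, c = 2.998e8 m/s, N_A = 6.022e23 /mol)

Φ = 0.13

Product: 0.00243 mmol = 2.43e-6 mol.
Photon energy at 302 nm: hc/λ = (6.626e-34)(2.998e8)/(302e-9) = 6.578e-19 J.
Energy delivered: (1.57 mW)(4776 s) = 7.498 J.
Photons incident: 7.498 / 6.578e-19 = 1.140e19, i.e. 1.140e19/6.022e23 = 1.893e-5 mol.
Φ = 2.43e-6 mol / 1.893e-5 mol photons = 0.13.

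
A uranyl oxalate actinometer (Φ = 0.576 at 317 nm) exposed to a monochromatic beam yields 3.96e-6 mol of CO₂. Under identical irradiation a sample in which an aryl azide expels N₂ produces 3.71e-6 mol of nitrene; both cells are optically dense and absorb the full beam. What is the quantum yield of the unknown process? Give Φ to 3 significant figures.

Photons absorbed by the actinometer: 3.96e-6 / 0.576 = 6.875e-6 mol.
Φ(unknown) = 3.71e-6 / 6.875e-6 = 0.540.

Φ = 0.540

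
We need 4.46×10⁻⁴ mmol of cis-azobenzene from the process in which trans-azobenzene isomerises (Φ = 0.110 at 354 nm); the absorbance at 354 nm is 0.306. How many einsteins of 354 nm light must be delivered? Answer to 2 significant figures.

Product: 4.46×10⁻⁴ mmol = 4.46×10⁻⁷ mol.
Photons that must be absorbed: 4.46×10⁻⁷ / 0.110 = 4.055×10⁻⁶ mol.
Fraction absorbed: 1 − 10^(−0.306) = 0.5057.
Incident photons needed: 4.055×10⁻⁶ / 0.5057 = 8.019×10⁻⁶ mol.

8.0×10⁻⁶ einstein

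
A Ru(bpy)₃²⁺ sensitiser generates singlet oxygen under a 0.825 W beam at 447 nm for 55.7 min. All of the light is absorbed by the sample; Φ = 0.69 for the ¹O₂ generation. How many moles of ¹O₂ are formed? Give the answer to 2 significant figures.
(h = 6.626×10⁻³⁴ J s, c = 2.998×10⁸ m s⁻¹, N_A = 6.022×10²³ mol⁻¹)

0.0071 mol

Photon energy at 447 nm: hc/λ = (6.626×10⁻³⁴)(2.998×10⁸)/(447×10⁻⁹) = 4.444×10⁻¹⁹ J.
Energy delivered: (0.825 W)(3342 s) = 2757 J.
Photons incident: 2757 / 4.444×10⁻¹⁹ = 6.204×10²¹, i.e. 6.204×10²¹/6.022×10²³ = 0.01030 mol.
Product: Φ × n_abs = 0.69 × 0.01030 = 0.007107 mol.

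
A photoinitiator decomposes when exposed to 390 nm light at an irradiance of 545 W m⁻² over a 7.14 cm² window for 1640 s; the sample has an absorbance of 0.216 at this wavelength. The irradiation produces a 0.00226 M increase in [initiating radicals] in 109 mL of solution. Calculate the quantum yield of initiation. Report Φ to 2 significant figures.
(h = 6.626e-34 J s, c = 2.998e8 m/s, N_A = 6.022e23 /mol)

Product: (0.00226 M)(0.109 L) = 2.463e-4 mol.
Photon energy at 390 nm: hc/λ = (6.626e-34)(2.998e8)/(390e-9) = 5.094e-19 J.
Energy delivered: (545 W m⁻²)(7.14e-4 m²)(1640 s) = 638.2 J.
Photons incident: 638.2 / 5.094e-19 = 1.253e21, i.e. 1.253e21/6.022e23 = 0.002081 mol.
Fraction absorbed: 1 − 10^(−0.216) = 0.3919.
Photons absorbed: 0.3919 × 0.002081 = 8.155e-4 mol.
Φ = 2.463e-4 mol / 8.155e-4 mol photons = 0.30.

Φ = 0.30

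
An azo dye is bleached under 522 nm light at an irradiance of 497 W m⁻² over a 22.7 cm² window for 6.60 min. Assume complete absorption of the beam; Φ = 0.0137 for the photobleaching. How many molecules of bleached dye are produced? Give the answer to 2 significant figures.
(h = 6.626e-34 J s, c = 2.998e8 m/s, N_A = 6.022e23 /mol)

Photon energy at 522 nm: hc/λ = (6.626e-34)(2.998e8)/(522e-9) = 3.806e-19 J.
Energy delivered: (497 W m⁻²)(22.7e-4 m²)(396 s) = 446.8 J.
Photons incident: 446.8 / 3.806e-19 = 1.174e21, i.e. 1.174e21/6.022e23 = 0.001950 mol.
Product: Φ × n_abs = 0.0137 × 0.001950 = 2.672e-5 mol.
As a count: 2.672e-5 × 6.022e23 = 1.6e19.

1.6e19 molecules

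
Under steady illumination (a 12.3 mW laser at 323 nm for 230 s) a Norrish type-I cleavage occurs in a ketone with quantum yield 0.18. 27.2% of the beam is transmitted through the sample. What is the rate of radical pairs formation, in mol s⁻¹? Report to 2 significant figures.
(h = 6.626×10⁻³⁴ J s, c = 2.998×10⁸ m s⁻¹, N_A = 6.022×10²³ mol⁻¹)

Photon energy at 323 nm: hc/λ = (6.626×10⁻³⁴)(2.998×10⁸)/(323×10⁻⁹) = 6.150×10⁻¹⁹ J.
Energy delivered: (12.3 mW)(230 s) = 2.829 J.
Photons incident: 2.829 / 6.150×10⁻¹⁹ = 4.600×10¹⁸, i.e. 4.600×10¹⁸/6.022×10²³ = 7.639×10⁻⁶ mol.
Fraction absorbed: 1 − 27.2/100 = 0.7280.
Photons absorbed: 0.7280 × 7.639×10⁻⁶ = 5.561×10⁻⁶ mol.
Product formed: 0.18 × 5.561×10⁻⁶ = 1.001×10⁻⁶ mol.
Rate: 1.001×10⁻⁶ / 230 s = 4.4×10⁻⁹ mol s⁻¹.

4.4×10⁻⁹ mol s⁻¹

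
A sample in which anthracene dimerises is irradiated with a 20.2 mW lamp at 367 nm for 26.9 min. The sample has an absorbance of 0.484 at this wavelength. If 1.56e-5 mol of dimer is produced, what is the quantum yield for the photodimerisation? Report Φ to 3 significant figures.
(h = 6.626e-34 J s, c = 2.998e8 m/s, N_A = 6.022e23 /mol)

Photon energy at 367 nm: hc/λ = (6.626e-34)(2.998e8)/(367e-9) = 5.413e-19 J.
Energy delivered: (20.2 mW)(1614 s) = 32.60 J.
Photons incident: 32.60 / 5.413e-19 = 6.023e19, i.e. 6.023e19/6.022e23 = 1.000e-4 mol.
Fraction absorbed: 1 − 10^(−0.484) = 0.6719.
Photons absorbed: 0.6719 × 1.000e-4 = 6.719e-5 mol.
Φ = 1.56e-5 mol / 6.719e-5 mol photons = 0.232.

Φ = 0.232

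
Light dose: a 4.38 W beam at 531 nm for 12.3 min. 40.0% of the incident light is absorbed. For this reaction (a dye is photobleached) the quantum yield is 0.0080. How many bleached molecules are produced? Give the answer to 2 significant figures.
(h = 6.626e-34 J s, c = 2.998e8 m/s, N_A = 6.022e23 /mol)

Photon energy at 531 nm: hc/λ = (6.626e-34)(2.998e8)/(531e-9) = 3.741e-19 J.
Energy delivered: (4.38 W)(738 s) = 3232 J.
Photons incident: 3232 / 3.741e-19 = 8.639e21, i.e. 8.639e21/6.022e23 = 0.01435 mol.
Photons absorbed: 0.400 × 0.01435 = 0.005740 mol.
Product: Φ × n_abs = 0.0080 × 0.005740 = 4.592e-5 mol.
As a count: 4.592e-5 × 6.022e23 = 2.8e19.

2.8e19 bleached molecules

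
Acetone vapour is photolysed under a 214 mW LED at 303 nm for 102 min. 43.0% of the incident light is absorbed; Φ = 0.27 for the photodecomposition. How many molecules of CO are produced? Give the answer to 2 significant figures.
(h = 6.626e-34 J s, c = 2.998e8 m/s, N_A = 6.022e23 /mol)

2.3e20 molecules

Photon energy at 303 nm: hc/λ = (6.626e-34)(2.998e8)/(303e-9) = 6.556e-19 J.
Energy delivered: (214 mW)(6120 s) = 1310 J.
Photons incident: 1310 / 6.556e-19 = 1.998e21, i.e. 1.998e21/6.022e23 = 0.003318 mol.
Photons absorbed: 0.430 × 0.003318 = 0.001427 mol.
Product: Φ × n_abs = 0.27 × 0.001427 = 3.853e-4 mol.
As a count: 3.853e-4 × 6.022e23 = 2.3e20.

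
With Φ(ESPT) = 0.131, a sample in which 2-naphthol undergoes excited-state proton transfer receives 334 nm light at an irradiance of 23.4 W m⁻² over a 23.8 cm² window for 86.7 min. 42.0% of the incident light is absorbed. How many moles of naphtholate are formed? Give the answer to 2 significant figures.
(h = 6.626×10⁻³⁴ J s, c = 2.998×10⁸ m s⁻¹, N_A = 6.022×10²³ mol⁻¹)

Photon energy at 334 nm: hc/λ = (6.626×10⁻³⁴)(2.998×10⁸)/(334×10⁻⁹) = 5.948×10⁻¹⁹ J.
Energy delivered: (23.4 W m⁻²)(23.8×10⁻⁴ m²)(5202 s) = 289.7 J.
Photons incident: 289.7 / 5.948×10⁻¹⁹ = 4.871×10²⁰, i.e. 4.871×10²⁰/6.022×10²³ = 8.089×10⁻⁴ mol.
Photons absorbed: 0.420 × 8.089×10⁻⁴ = 3.397×10⁻⁴ mol.
Product: Φ × n_abs = 0.131 × 3.397×10⁻⁴ = 4.450×10⁻⁵ mol.

4.5×10⁻⁵ mol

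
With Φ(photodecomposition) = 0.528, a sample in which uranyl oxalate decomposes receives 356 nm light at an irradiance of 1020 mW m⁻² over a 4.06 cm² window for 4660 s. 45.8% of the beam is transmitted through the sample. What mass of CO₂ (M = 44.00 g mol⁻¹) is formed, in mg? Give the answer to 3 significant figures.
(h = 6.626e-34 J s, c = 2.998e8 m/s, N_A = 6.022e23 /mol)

0.0723 mg

Photon energy at 356 nm: hc/λ = (6.626e-34)(2.998e8)/(356e-9) = 5.580e-19 J.
Energy delivered: (1020 mW m⁻²)(4.06e-4 m²)(4660 s) = 1.930 J.
Photons incident: 1.930 / 5.580e-19 = 3.459e18, i.e. 3.459e18/6.022e23 = 5.744e-6 mol.
Fraction absorbed: 1 − 45.8/100 = 0.5420.
Photons absorbed: 0.5420 × 5.744e-6 = 3.113e-6 mol.
Product: Φ × n_abs = 0.528 × 3.113e-6 = 1.644e-6 mol.
Mass: 1.644e-6 × 44.00 = 7.234e-5 g = 0.0723 mg.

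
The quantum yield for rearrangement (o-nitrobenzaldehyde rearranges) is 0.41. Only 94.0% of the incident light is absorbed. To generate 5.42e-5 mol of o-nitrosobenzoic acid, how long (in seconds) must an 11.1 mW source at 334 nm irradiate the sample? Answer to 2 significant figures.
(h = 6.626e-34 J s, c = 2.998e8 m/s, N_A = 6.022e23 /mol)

t ≈ 4500 s

Photons that must be absorbed: 5.42e-5 / 0.41 = 1.322e-4 mol.
Incident photons needed: 1.322e-4 / 0.940 = 1.406e-4 mol.
Photon energy: hc/λ = 5.948e-19 J; per mole, 3.582e5 J mol⁻¹.
Energy required: 1.406e-4 × 3.582e5 = 50.36 J.
Time: 50.36 J / 0.0111 W = 4500 s.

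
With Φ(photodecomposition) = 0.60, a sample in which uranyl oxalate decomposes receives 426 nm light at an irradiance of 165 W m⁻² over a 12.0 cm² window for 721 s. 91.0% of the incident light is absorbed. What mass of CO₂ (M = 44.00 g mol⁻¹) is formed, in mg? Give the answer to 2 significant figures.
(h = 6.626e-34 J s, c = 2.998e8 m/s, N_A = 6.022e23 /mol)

12 mg

Photon energy at 426 nm: hc/λ = (6.626e-34)(2.998e8)/(426e-9) = 4.663e-19 J.
Energy delivered: (165 W m⁻²)(12.0e-4 m²)(721 s) = 142.8 J.
Photons incident: 142.8 / 4.663e-19 = 3.062e20, i.e. 3.062e20/6.022e23 = 5.085e-4 mol.
Photons absorbed: 0.910 × 5.085e-4 = 4.627e-4 mol.
Product: Φ × n_abs = 0.60 × 4.627e-4 = 2.776e-4 mol.
Mass: 2.776e-4 × 44.00 = 0.01221 g = 12 mg.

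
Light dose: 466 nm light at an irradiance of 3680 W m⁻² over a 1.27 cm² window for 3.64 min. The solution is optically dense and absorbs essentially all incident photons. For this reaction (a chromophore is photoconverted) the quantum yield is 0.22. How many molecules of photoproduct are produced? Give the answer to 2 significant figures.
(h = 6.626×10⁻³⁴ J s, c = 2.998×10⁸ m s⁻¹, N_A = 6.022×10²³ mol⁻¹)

5.3×10¹⁹ molecules

Photon energy at 466 nm: hc/λ = (6.626×10⁻³⁴)(2.998×10⁸)/(466×10⁻⁹) = 4.263×10⁻¹⁹ J.
Energy delivered: (3680 W m⁻²)(1.27×10⁻⁴ m²)(218.4 s) = 102.1 J.
Photons incident: 102.1 / 4.263×10⁻¹⁹ = 2.395×10²⁰, i.e. 2.395×10²⁰/6.022×10²³ = 3.977×10⁻⁴ mol.
Product: Φ × n_abs = 0.22 × 3.977×10⁻⁴ = 8.749×10⁻⁵ mol.
As a count: 8.749×10⁻⁵ × 6.022×10²³ = 5.3×10¹⁹.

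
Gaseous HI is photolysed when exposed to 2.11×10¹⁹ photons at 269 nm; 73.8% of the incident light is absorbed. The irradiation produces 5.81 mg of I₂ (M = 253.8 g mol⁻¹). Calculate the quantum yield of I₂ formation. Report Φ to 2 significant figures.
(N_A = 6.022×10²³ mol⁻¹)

Product: 5.81 mg / 253.8 g mol⁻¹ = 2.289×10⁻⁵ mol.
Moles of photons: 2.11×10¹⁹ / 6.022×10²³ = 3.504×10⁻⁵ mol.
Photons absorbed: 0.738 × 3.504×10⁻⁵ = 2.586×10⁻⁵ mol.
Φ = 2.289×10⁻⁵ mol / 2.586×10⁻⁵ mol photons = 0.89.

Φ = 0.89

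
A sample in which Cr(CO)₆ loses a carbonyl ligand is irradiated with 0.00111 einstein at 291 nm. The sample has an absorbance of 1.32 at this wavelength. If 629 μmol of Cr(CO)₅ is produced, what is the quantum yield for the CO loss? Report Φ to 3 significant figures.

Φ = 0.595

Product: 629 μmol = 6.29×10⁻⁴ mol.
Fraction absorbed: 1 − 10^(−1.32) = 0.9521.
Photons absorbed: 0.9521 × 0.00111 = 0.001057 mol.
Φ = 6.29×10⁻⁴ mol / 0.001057 mol photons = 0.595.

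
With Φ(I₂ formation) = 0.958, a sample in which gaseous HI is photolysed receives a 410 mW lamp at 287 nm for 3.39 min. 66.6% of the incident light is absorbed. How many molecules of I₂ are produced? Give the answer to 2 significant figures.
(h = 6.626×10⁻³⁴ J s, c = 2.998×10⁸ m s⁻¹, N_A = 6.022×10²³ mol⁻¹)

Photon energy at 287 nm: hc/λ = (6.626×10⁻³⁴)(2.998×10⁸)/(287×10⁻⁹) = 6.922×10⁻¹⁹ J.
Energy delivered: (410 mW)(203.4 s) = 83.39 J.
Photons incident: 83.39 / 6.922×10⁻¹⁹ = 1.205×10²⁰, i.e. 1.205×10²⁰/6.022×10²³ = 2.001×10⁻⁴ mol.
Photons absorbed: 0.666 × 2.001×10⁻⁴ = 1.333×10⁻⁴ mol.
Product: Φ × n_abs = 0.958 × 1.333×10⁻⁴ = 1.277×10⁻⁴ mol.
As a count: 1.277×10⁻⁴ × 6.022×10²³ = 7.7×10¹⁹.

7.7×10¹⁹ molecules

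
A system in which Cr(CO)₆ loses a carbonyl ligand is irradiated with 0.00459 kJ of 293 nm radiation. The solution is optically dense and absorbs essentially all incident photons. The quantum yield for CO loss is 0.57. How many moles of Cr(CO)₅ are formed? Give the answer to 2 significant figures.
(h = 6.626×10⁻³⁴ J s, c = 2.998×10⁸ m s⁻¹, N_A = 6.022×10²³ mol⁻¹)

Photon energy at 293 nm: hc/λ = (6.626×10⁻³⁴)(2.998×10⁸)/(293×10⁻⁹) = 6.780×10⁻¹⁹ J.
Incident energy: 0.00459 kJ = 4.59 J.
Photons incident: 4.59 / 6.780×10⁻¹⁹ = 6.770×10¹⁸, i.e. 6.770×10¹⁸/6.022×10²³ = 1.124×10⁻⁵ mol.
Product: Φ × n_abs = 0.57 × 1.124×10⁻⁵ = 6.407×10⁻⁶ mol.

6.4×10⁻⁶ mol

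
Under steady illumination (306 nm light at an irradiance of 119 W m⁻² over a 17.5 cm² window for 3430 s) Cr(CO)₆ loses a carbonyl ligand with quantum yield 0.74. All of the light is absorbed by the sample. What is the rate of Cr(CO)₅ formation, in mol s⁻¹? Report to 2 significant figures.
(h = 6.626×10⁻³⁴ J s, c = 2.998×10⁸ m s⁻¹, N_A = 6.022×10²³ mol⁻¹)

3.9×10⁻⁷ mol s⁻¹

Photon energy at 306 nm: hc/λ = (6.626×10⁻³⁴)(2.998×10⁸)/(306×10⁻⁹) = 6.492×10⁻¹⁹ J.
Energy delivered: (119 W m⁻²)(17.5×10⁻⁴ m²)(3430 s) = 714.3 J.
Photons incident: 714.3 / 6.492×10⁻¹⁹ = 1.100×10²¹, i.e. 1.100×10²¹/6.022×10²³ = 0.001827 mol.
Product formed: 0.74 × 0.001827 = 0.001352 mol.
Rate: 0.001352 / 3430 s = 3.9×10⁻⁷ mol s⁻¹.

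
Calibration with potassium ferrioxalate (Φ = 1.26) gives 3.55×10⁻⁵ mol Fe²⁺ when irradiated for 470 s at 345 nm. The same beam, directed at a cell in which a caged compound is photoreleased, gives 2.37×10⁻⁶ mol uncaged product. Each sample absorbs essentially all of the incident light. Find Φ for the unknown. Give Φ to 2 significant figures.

Φ = 0.084

Photons absorbed by the actinometer: 3.55×10⁻⁵ / 1.26 = 2.817×10⁻⁵ mol.
Φ(unknown) = 2.37×10⁻⁶ / 2.817×10⁻⁵ = 0.084.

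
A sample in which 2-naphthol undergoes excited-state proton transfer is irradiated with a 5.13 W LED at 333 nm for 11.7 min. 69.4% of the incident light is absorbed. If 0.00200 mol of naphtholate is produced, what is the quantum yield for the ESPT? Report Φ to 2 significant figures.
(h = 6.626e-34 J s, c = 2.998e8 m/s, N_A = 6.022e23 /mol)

Φ = 0.29

Photon energy at 333 nm: hc/λ = (6.626e-34)(2.998e8)/(333e-9) = 5.965e-19 J.
Energy delivered: (5.13 W)(702 s) = 3601 J.
Photons incident: 3601 / 5.965e-19 = 6.037e21, i.e. 6.037e21/6.022e23 = 0.01002 mol.
Photons absorbed: 0.694 × 0.01002 = 0.006954 mol.
Φ = 0.00200 mol / 0.006954 mol photons = 0.29.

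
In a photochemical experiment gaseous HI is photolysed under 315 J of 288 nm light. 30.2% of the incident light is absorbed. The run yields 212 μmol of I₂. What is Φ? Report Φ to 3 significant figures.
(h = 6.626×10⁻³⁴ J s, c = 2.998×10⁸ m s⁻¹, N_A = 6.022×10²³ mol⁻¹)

Φ = 0.926

Product: 212 μmol = 2.12×10⁻⁴ mol.
Photon energy at 288 nm: hc/λ = (6.626×10⁻³⁴)(2.998×10⁸)/(288×10⁻⁹) = 6.897×10⁻¹⁹ J.
Photons incident: 315 / 6.897×10⁻¹⁹ = 4.567×10²⁰, i.e. 4.567×10²⁰/6.022×10²³ = 7.584×10⁻⁴ mol.
Photons absorbed: 0.302 × 7.584×10⁻⁴ = 2.290×10⁻⁴ mol.
Φ = 2.12×10⁻⁴ mol / 2.290×10⁻⁴ mol photons = 0.926.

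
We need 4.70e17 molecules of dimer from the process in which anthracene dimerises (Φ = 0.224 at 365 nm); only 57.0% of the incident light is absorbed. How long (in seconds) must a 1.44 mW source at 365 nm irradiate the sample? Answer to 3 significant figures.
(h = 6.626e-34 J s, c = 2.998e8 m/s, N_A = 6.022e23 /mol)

Product: 4.70e17 / 6.022e23 = 7.805e-7 mol.
Photons that must be absorbed: 7.805e-7 / 0.224 = 3.484e-6 mol.
Incident photons needed: 3.484e-6 / 0.570 = 6.112e-6 mol.
Photon energy: hc/λ = 5.442e-19 J; per mole, 3.277e5 J mol⁻¹.
Energy required: 6.112e-6 × 3.277e5 = 2.003 J.
Time: 2.003 J / 0.00144 W = 1390 s.

t ≈ 1390 s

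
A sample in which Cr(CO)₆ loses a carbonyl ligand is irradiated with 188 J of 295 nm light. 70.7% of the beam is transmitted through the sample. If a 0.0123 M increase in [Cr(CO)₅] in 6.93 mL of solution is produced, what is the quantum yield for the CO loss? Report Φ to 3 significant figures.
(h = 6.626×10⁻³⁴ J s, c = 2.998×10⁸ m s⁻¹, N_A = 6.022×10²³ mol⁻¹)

Φ = 0.628

Product: (0.0123 M)(0.00693 L) = 8.524×10⁻⁵ mol.
Photon energy at 295 nm: hc/λ = (6.626×10⁻³⁴)(2.998×10⁸)/(295×10⁻⁹) = 6.734×10⁻¹⁹ J.
Photons incident: 188 / 6.734×10⁻¹⁹ = 2.792×10²⁰, i.e. 2.792×10²⁰/6.022×10²³ = 4.636×10⁻⁴ mol.
Fraction absorbed: 1 − 70.7/100 = 0.2930.
Photons absorbed: 0.2930 × 4.636×10⁻⁴ = 1.358×10⁻⁴ mol.
Φ = 8.524×10⁻⁵ mol / 1.358×10⁻⁴ mol photons = 0.628.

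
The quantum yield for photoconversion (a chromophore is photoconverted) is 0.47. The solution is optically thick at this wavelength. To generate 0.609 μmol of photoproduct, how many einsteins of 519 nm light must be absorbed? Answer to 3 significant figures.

Product: 0.609 μmol = 6.09×10⁻⁷ mol.
Photons that must be absorbed: 6.09×10⁻⁷ / 0.47 = 1.296×10⁻⁶ mol.

1.30×10⁻⁶ einstein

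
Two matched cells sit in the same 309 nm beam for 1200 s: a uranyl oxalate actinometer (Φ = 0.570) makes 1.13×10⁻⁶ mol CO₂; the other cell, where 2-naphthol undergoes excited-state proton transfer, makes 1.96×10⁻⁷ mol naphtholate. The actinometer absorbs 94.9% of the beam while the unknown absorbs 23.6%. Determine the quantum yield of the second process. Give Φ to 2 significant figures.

Φ = 0.40

Photons absorbed by the actinometer: 1.13×10⁻⁶ / 0.570 = 1.982×10⁻⁶ mol.
Incident flux: 1.982×10⁻⁶ / 0.949 = 2.089×10⁻⁶ einstein.
Absorbed by unknown: 0.236 × 2.089×10⁻⁶ = 4.930×10⁻⁷ mol.
Φ(unknown) = 1.96×10⁻⁷ / 4.930×10⁻⁷ = 0.40.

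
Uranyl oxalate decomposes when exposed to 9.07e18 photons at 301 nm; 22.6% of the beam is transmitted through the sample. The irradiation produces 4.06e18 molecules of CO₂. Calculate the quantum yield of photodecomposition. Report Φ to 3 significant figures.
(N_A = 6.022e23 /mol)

Φ = 0.578

Product: 4.06e18 / 6.022e23 = 6.742e-6 mol.
Moles of photons: 9.07e18 / 6.022e23 = 1.506e-5 mol.
Fraction absorbed: 1 − 22.6/100 = 0.7740.
Photons absorbed: 0.7740 × 1.506e-5 = 1.166e-5 mol.
Φ = 6.742e-6 mol / 1.166e-5 mol photons = 0.578.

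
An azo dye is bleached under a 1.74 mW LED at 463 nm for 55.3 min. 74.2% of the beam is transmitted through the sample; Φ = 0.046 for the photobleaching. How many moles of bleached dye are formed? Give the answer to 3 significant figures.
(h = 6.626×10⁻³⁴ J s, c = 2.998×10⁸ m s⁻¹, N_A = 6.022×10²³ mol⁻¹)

2.65×10⁻⁷ mol

Photon energy at 463 nm: hc/λ = (6.626×10⁻³⁴)(2.998×10⁸)/(463×10⁻⁹) = 4.290×10⁻¹⁹ J.
Energy delivered: (1.74 mW)(3318 s) = 5.773 J.
Photons incident: 5.773 / 4.290×10⁻¹⁹ = 1.346×10¹⁹, i.e. 1.346×10¹⁹/6.022×10²³ = 2.235×10⁻⁵ mol.
Fraction absorbed: 1 − 74.2/100 = 0.2580.
Photons absorbed: 0.2580 × 2.235×10⁻⁵ = 5.766×10⁻⁶ mol.
Product: Φ × n_abs = 0.046 × 5.766×10⁻⁶ = 2.652×10⁻⁷ mol.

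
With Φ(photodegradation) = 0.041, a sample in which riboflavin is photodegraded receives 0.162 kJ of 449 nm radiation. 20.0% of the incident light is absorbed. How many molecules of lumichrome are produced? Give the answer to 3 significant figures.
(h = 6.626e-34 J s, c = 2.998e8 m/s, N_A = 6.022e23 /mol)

3.00e18 molecules

Photon energy at 449 nm: hc/λ = (6.626e-34)(2.998e8)/(449e-9) = 4.424e-19 J.
Incident energy: 0.162 kJ = 162 J.
Photons incident: 162 / 4.424e-19 = 3.662e20, i.e. 3.662e20/6.022e23 = 6.081e-4 mol.
Photons absorbed: 0.200 × 6.081e-4 = 1.216e-4 mol.
Product: Φ × n_abs = 0.041 × 1.216e-4 = 4.986e-6 mol.
As a count: 4.986e-6 × 6.022e23 = 3.00e18.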